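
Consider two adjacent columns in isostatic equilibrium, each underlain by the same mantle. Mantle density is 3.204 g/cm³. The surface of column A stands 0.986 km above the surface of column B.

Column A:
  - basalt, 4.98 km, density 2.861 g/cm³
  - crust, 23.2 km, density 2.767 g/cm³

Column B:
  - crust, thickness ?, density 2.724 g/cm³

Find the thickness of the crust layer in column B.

Take the compensation level at the base of the deeper column (depth z_c below the surface of column A) and equate Σ ρ_i t_i down to z_c; mantle fills any gap and the z_c terms cancel.
Column A: 4.98×2.861 + 23.2×2.767 + (z_c − 28.18)×3.204
Column B: 0.986×0 + x×2.724 + (z_c − 0.986 − 0 − x)×3.204
The z_c×3.204 term appears on both sides and cancels. Collect the known terms of each column as K = Σ(ρt)_known − 3.204 × (depth of known layers): K_A = 78.44218 − 3.204×28.18 = −11.84654; K_B = 0 − 3.204×(0.986 + 0) = −3.159144.
Balance: K_A = K_B − x×(3.204 − 2.724), so x = (K_B − K_A)/(3.204 − 2.724) = 8.6874/0.48 = 18.1 km.

18.1 km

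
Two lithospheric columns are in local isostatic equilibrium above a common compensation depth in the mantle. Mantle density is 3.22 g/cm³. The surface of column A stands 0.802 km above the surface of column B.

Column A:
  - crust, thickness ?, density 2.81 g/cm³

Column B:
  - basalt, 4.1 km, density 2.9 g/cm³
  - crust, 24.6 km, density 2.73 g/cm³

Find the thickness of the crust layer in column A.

Take the compensation level at the base of the deeper column (depth z_c below the surface of column A) and equate Σ ρ_i t_i down to z_c; mantle fills any gap and the z_c terms cancel.
Column A: x×2.81 + (z_c − 0 − x)×3.22
Column B: 0.802×0 + 4.1×2.9 + 24.6×2.73 + (z_c − 0.802 − 28.7)×3.22
The z_c×3.22 term appears on both sides and cancels. Collect the known terms of each column as K = Σ(ρt)_known − 3.22 × (depth of known layers): K_A = 0 − 3.22×0 = 0; K_B = 79.048 − 3.22×(0.802 + 28.7) = −15.94844.
Balance: K_A − x×(3.22 − 2.81) = K_B, so x = (K_A − K_B)/(3.22 − 2.81) = 15.9484/0.41 = 38.9 km.

38.9 km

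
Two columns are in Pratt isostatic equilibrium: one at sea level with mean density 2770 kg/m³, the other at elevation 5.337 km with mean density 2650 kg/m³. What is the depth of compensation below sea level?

118 km

ρ_ref D = ρ (D + h) → D (ρ_ref − ρ) = ρ h.
D = ρ h/(ρ_ref − ρ) = 2650 × 5.337 km/(2770 − 2650) = 118 km.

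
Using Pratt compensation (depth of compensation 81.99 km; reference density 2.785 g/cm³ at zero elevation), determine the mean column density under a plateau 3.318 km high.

Pratt balance: ρ_ref D = ρ (D + h).
ρ = ρ_ref D/(D + h) = 2.785 × 81.99 km/(81.99 km + 3.318 km) = 2.68 g/cm³.

2.68 g/cm³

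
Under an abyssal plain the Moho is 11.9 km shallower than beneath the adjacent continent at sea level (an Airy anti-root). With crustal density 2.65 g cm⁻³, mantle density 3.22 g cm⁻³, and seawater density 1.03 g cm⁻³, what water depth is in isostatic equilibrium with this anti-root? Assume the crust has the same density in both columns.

Replacing a thickness d of crust by seawater at the top must be balanced by replacing crust with mantle at the base: d (ρ_c − ρ_w) = a (ρ_m − ρ_c).
d = a (ρ_m − ρ_c)/(ρ_c − ρ_w) = 11.9 km × 0.57/1.62 = 4.19 km.

4.19 km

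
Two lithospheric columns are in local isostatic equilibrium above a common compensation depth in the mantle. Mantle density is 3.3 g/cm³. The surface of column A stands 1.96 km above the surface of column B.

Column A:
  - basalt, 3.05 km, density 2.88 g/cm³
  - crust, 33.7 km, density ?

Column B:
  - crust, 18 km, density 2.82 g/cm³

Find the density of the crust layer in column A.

2.89 g/cm³

Take the compensation level at the base of the deeper column (depth z_c below the surface of column A) and equate Σ ρ_i t_i down to z_c; mantle fills any gap and the z_c terms cancel.
Column A: 3.05×2.88 + 33.7×ρ + (z_c − 36.75)×3.3
Column B: 1.96×0 + 18×2.82 + (z_c − 1.96 − 18)×3.3
The z_c×3.3 term appears on both sides and cancels. Collect the known terms of each column as K = Σ(ρt)_known − 3.3 × (depth of known layers): K_A = 8.784 − 3.3×36.75 = −112.491; K_B = 50.76 − 3.3×(1.96 + 18) = −15.108.
Balance: K_A + 33.7×ρ = K_B, so ρ = (K_B − K_A)/33.7 = 97.383/33.7 = 2.89 g/cm³.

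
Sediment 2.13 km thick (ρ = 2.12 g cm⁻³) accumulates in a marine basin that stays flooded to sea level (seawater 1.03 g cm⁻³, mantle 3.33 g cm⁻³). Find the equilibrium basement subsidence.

1.01 km

Submarine loading: the sediment displaces seawater, and the subsidence is in turn flooded, so s (ρ_m − ρ_w) = t (ρ_sed − ρ_w).
s = 2.13 km × (2.12 − 1.03) / (3.33 − 1.03) = 1.01 km.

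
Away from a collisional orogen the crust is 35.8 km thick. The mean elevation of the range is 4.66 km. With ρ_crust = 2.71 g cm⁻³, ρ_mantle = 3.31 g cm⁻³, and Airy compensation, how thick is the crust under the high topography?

61.5 km

Root depth r = h ρ_c / (ρ_m − ρ_c) = 4.66 km × 2.71 / 0.6 = 21.05 km.
Total thickness = T + h + r = 35.8 km + 4.66 km + 21.05 km = 61.5 km.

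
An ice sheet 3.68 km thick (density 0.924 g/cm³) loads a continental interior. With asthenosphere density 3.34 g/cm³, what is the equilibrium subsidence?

1.02 km

By Archimedes' principle applied to the lithosphere: the ice load ρ_ice t is balanced by mantle displaced below, ρ_m s.
s = t ρ_ice / ρ_m = 3.68 km × 0.924/3.34 = 1.02 km.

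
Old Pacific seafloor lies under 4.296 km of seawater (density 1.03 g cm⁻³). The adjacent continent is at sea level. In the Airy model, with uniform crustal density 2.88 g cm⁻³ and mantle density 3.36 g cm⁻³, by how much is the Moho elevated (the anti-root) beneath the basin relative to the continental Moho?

In Airy isostatic equilibrium: replacing crust with seawater at the top is compensated by replacing crust with mantle at the base: d (ρ_c − ρ_w) = a (ρ_m − ρ_c).
a = d (ρ_c − ρ_w)/(ρ_m − ρ_c) = 4.296 km × 1.85/0.48 = 16.6 km.

16.6 km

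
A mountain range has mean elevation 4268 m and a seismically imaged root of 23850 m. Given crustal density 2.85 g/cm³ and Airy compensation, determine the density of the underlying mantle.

3.36 g/cm³

Airy balance: ρ_c h = (ρ_m − ρ_c) r → ρ_m = ρ_c (1 + h/r).
ρ_m = 2.85 × (1 + 4268 m/23850 m) = 3.36 g/cm³.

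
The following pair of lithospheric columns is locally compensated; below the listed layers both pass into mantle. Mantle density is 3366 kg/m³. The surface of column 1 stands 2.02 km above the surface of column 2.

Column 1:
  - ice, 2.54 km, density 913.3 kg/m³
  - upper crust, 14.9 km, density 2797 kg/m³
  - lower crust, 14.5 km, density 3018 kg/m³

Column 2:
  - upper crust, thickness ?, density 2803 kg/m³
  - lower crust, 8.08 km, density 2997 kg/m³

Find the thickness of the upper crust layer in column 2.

Take the compensation level at the base of the deeper column (depth z_c below the surface of column 1) and equate Σ ρ_i t_i down to z_c; mantle fills any gap and the z_c terms cancel.
Column 1: 2.54×913.3 + 14.9×2797 + 14.5×3018 + (z_c − 31.94)×3366
Column 2: 2.02×0 + x×2803 + 8.08×2997 + (z_c − 2.02 − 8.08 − x)×3366
The z_c×3366 term appears on both sides and cancels. Collect the known terms of each column as K = Σ(ρt)_known − 3366 × (depth of known layers): K_1 = 87756.082 − 3366×31.94 = −19753.958; K_2 = 24215.76 − 3366×(2.02 + 8.08) = −9780.84.
Balance: K_1 = K_2 − x×(3366 − 2803), so x = (K_2 − K_1)/(3366 − 2803) = 9973.12/563 = 17.7 km.

17.7 km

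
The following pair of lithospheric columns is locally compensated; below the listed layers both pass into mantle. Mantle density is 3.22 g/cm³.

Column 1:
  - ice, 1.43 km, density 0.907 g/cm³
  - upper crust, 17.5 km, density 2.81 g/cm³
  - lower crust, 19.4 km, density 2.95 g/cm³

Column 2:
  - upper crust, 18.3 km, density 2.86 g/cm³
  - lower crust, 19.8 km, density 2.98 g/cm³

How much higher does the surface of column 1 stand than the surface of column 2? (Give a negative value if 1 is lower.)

1.36 km

For any compensation level in the mantle, the mantle terms cancel and isostasy reduces to e = (Σt_1 − Σt_2) − (Σ(ρt)_1 − Σ(ρt)_2) / ρ_m.
Σt_1 = 38.33 km; Σt_2 = 38.1 km; Σ(ρt)_1 = 107.70201; Σ(ρt)_2 = 111.342 (in km·g/cm³).
e = (38.33 − 38.1) − (107.70201 − 111.342) / 3.22 = 1.36 km.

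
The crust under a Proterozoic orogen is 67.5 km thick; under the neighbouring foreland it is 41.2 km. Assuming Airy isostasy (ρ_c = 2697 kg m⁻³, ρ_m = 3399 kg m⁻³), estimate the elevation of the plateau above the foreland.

5.43 km

Excess crust Δ = 67.5 km − 41.2 km = 26.3 km, split between elevation h and root r with h + r = Δ.
Airy balance ρ_c h = (ρ_m − ρ_c) r gives r = h ρ_c/(ρ_m − ρ_c), so h (1 + ρ_c/(ρ_m − ρ_c)) = Δ, i.e. h = Δ (ρ_m − ρ_c)/ρ_m.
h = 26.3 km × 702/3399 = 5.43 km.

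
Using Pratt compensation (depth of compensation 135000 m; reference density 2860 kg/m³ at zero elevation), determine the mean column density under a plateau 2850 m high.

2800 kg/m³

Pratt balance: ρ_ref D = ρ (D + h).
ρ = ρ_ref D/(D + h) = 2860 × 135000 m/(135000 m + 2850 m) = 2800 kg/m³.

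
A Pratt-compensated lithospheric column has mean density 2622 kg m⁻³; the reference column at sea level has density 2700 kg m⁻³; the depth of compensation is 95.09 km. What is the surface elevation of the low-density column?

2.83 km

ρ_ref D = ρ (D + h) → h = D (ρ_ref − ρ)/ρ.
h = 95.09 km × (2700 − 2622)/2622 = 2.83 km.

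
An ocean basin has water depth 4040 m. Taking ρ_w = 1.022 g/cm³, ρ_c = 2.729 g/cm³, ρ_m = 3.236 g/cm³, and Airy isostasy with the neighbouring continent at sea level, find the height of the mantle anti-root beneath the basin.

13600 m

By Archimedes' principle applied to the lithosphere: replacing crust with seawater at the top is compensated by replacing crust with mantle at the base: d (ρ_c − ρ_w) = a (ρ_m − ρ_c).
a = d (ρ_c − ρ_w)/(ρ_m − ρ_c) = 4040 m × 1.707/0.507 = 13600 m.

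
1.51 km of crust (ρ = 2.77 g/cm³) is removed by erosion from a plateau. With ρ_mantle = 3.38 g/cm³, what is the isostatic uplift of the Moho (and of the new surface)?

Unloading: uplift u = e ρ_c/ρ_m = 1.51 km × 2.77/3.38 = 1.24 km.

1.24 km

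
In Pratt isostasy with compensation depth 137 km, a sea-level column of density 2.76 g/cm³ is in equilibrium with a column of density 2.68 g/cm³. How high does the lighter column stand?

4.09 km

ρ_ref D = ρ (D + h) → h = D (ρ_ref − ρ)/ρ.
h = 137 km × (2.76 − 2.68)/2.68 = 4.09 km.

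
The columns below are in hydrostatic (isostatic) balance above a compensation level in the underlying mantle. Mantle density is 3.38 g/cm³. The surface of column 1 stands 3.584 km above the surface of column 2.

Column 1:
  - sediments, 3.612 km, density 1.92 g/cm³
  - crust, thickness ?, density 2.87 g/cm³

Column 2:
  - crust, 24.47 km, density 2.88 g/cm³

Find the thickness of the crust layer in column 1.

37.4 km

Take the compensation level at the base of the deeper column (depth z_c below the surface of column 1) and equate Σ ρ_i t_i down to z_c; mantle fills any gap and the z_c terms cancel.
Column 1: 3.612×1.92 + x×2.87 + (z_c − 3.612 − x)×3.38
Column 2: 3.584×0 + 24.47×2.88 + (z_c − 3.584 − 24.47)×3.38
The z_c×3.38 term appears on both sides and cancels. Collect the known terms of each column as K = Σ(ρt)_known − 3.38 × (depth of known layers): K_1 = 6.93504 − 3.38×3.612 = −5.27352; K_2 = 70.4736 − 3.38×(3.584 + 24.47) = −24.34892.
Balance: K_1 − x×(3.38 − 2.87) = K_2, so x = (K_1 − K_2)/(3.38 − 2.87) = 19.0754/0.51 = 37.4 km.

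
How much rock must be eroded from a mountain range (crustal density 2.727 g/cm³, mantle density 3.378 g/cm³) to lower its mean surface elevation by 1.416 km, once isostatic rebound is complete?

7.35 km

Net drop Δ = e − u = e − e ρ_c/ρ_m = e (ρ_m − ρ_c)/ρ_m.
e = Δ ρ_m/(ρ_m − ρ_c) = 1.416 km × 3.378/0.651 = 7.35 km.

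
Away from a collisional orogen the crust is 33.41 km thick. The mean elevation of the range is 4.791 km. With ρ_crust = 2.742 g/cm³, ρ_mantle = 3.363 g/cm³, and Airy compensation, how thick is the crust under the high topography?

59.4 km

Root depth r = h ρ_c / (ρ_m − ρ_c) = 4.791 km × 2.742 / 0.621 = 21.15 km.
Total thickness = T + h + r = 33.41 km + 4.791 km + 21.15 km = 59.4 km.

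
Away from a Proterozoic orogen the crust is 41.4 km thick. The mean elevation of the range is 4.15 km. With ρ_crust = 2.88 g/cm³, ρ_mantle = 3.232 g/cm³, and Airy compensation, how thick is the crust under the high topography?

Root depth r = h ρ_c / (ρ_m − ρ_c) = 4.15 km × 2.88 / 0.352 = 33.95 km.
Total thickness = T + h + r = 41.4 km + 4.15 km + 33.95 km = 79.5 km.

79.5 km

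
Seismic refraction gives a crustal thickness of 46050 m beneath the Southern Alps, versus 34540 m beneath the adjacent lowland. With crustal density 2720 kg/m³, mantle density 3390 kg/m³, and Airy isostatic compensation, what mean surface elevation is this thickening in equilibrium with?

2270 m

Excess crust Δ = 46050 m − 34540 m = 11510 m, split between elevation h and root r with h + r = Δ.
Airy balance ρ_c h = (ρ_m − ρ_c) r gives r = h ρ_c/(ρ_m − ρ_c), so h (1 + ρ_c/(ρ_m − ρ_c)) = Δ, i.e. h = Δ (ρ_m − ρ_c)/ρ_m.
h = 11510 m × 670/3390 = 2270 m.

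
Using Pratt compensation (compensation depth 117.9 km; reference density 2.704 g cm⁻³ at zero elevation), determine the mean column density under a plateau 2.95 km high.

Pratt balance: ρ_ref D = ρ (D + h).
ρ = ρ_ref D/(D + h) = 2.704 × 117.9 km/(117.9 km + 2.95 km) = 2.64 g cm⁻³.

2.64 g cm⁻³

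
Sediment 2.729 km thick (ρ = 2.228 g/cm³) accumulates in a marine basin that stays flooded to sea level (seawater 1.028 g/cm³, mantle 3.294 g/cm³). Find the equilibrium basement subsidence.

Submarine loading: the sediment displaces seawater, and the subsidence is in turn flooded, so s (ρ_m − ρ_w) = t (ρ_sed − ρ_w).
s = 2.729 km × (2.228 − 1.028) / (3.294 − 1.028) = 1.45 km.

1.45 km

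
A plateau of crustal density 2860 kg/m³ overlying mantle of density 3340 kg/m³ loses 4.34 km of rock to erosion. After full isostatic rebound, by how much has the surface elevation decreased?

Rebound u = e ρ_c/ρ_m = 4.34 km × 2860/3340 = 3.716 km.
Net surface drop = e − u = 4.34 km − 3.716 km = e (ρ_m − ρ_c)/ρ_m = 0.624 km.

0.624 km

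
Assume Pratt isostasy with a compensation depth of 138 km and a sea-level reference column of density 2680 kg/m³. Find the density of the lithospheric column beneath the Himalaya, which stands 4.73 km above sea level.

2590 kg/m³

Pratt balance: ρ_ref D = ρ (D + h).
ρ = ρ_ref D/(D + h) = 2680 × 138 km/(138 km + 4.73 km) = 2590 kg/m³.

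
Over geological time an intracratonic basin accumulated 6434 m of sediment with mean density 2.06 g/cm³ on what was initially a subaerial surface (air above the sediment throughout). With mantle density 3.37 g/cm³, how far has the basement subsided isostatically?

3930 m

Subaerial load: s = t ρ_sed / ρ_m = 6434 m × 2.06/3.37 = 3930 m.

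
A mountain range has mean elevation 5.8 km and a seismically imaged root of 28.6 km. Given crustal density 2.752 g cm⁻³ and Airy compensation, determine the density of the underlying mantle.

Airy balance: ρ_c h = (ρ_m − ρ_c) r → ρ_m = ρ_c (1 + h/r).
ρ_m = 2.752 × (1 + 5.8 km/28.6 km) = 3.31 g cm⁻³.

3.31 g cm⁻³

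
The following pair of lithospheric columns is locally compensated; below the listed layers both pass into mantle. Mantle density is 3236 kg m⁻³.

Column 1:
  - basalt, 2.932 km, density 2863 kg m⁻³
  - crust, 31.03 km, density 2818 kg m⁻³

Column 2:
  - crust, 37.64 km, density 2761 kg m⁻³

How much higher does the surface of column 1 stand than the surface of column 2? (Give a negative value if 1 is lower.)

−1.18 km

For any compensation level in the mantle, the mantle terms cancel and isostasy reduces to e = (Σt_1 − Σt_2) − (Σ(ρt)_1 − Σ(ρt)_2) / ρ_m.
Σt_1 = 33.962 km; Σt_2 = 37.64 km; Σ(ρt)_1 = 95836.856; Σ(ρt)_2 = 103924.04 (in km·kg m⁻³).
e = (33.962 − 37.64) − (95836.856 − 103924.04) / 3236 = −1.18 km.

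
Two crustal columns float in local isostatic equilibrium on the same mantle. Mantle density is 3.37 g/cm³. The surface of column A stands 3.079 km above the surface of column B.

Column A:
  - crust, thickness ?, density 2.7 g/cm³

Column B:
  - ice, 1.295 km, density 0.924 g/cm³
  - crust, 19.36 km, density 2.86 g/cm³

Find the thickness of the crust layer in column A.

Take the compensation level at the base of the deeper column (depth z_c below the surface of column A) and equate Σ ρ_i t_i down to z_c; mantle fills any gap and the z_c terms cancel.
Column A: x×2.7 + (z_c − 0 − x)×3.37
Column B: 3.079×0 + 1.295×0.924 + 19.36×2.86 + (z_c − 3.079 − 20.655)×3.37
The z_c×3.37 term appears on both sides and cancels. Collect the known terms of each column as K = Σ(ρt)_known − 3.37 × (depth of known layers): K_A = 0 − 3.37×0 = 0; K_B = 56.56618 − 3.37×(3.079 + 20.655) = −23.4174.
Balance: K_A − x×(3.37 − 2.7) = K_B, so x = (K_A − K_B)/(3.37 − 2.7) = 23.4174/0.67 = 35 km.

35 km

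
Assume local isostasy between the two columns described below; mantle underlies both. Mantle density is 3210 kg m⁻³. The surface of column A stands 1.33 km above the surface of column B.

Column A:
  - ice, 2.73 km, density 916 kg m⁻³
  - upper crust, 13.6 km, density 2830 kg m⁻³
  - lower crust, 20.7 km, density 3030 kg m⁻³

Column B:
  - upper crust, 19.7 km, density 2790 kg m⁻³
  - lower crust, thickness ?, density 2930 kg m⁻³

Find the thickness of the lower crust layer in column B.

Take the compensation level at the base of the deeper column (depth z_c below the surface of column A) and equate Σ ρ_i t_i down to z_c; mantle fills any gap and the z_c terms cancel.
Column A: 2.73×916 + 13.6×2830 + 20.7×3030 + (z_c − 37.03)×3210
Column B: 1.33×0 + 19.7×2790 + x×2930 + (z_c − 1.33 − 19.7 − x)×3210
The z_c×3210 term appears on both sides and cancels. Collect the known terms of each column as K = Σ(ρt)_known − 3210 × (depth of known layers): K_A = 103709.68 − 3210×37.03 = −15156.62; K_B = 54963 − 3210×(1.33 + 19.7) = −12543.3.
Balance: K_A = K_B − x×(3210 − 2930), so x = (K_B − K_A)/(3210 − 2930) = 2613.32/280 = 9.33 km.

9.33 km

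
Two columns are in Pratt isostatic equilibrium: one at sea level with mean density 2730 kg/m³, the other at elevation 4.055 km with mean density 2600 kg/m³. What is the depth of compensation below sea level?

81.1 km

ρ_ref D = ρ (D + h) → D (ρ_ref − ρ) = ρ h.
D = ρ h/(ρ_ref − ρ) = 2600 × 4.055 km/(2730 − 2600) = 81.1 km.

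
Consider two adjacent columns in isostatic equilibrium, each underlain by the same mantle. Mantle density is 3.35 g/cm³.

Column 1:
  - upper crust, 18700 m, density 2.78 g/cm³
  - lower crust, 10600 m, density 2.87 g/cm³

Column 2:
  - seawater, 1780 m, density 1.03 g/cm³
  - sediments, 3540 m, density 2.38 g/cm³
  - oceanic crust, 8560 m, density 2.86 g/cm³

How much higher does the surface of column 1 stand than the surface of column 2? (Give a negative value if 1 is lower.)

1190 m

For any compensation level in the mantle, the mantle terms cancel and isostasy reduces to e = (Σt_1 − Σt_2) − (Σ(ρt)_1 − Σ(ρt)_2) / ρ_m.
Σt_1 = 29300 m; Σt_2 = 13880 m; Σ(ρt)_1 = 82408; Σ(ρt)_2 = 34740.2 (in m·g/cm³).
e = (29300 − 13880) − (82408 − 34740.2) / 3.35 = 1190 m.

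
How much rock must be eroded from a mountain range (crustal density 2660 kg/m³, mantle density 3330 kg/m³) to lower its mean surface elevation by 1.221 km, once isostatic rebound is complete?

Net drop Δ = e − u = e − e ρ_c/ρ_m = e (ρ_m − ρ_c)/ρ_m.
e = Δ ρ_m/(ρ_m − ρ_c) = 1.221 km × 3330/670 = 6.07 km.

6.07 km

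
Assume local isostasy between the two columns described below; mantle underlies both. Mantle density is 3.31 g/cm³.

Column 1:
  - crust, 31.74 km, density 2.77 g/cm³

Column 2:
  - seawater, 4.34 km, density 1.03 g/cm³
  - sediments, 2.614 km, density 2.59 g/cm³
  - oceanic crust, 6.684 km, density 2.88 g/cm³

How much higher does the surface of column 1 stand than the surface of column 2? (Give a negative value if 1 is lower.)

0.752 km

For any compensation level in the mantle, the mantle terms cancel and isostasy reduces to e = (Σt_1 − Σt_2) − (Σ(ρt)_1 − Σ(ρt)_2) / ρ_m.
Σt_1 = 31.74 km; Σt_2 = 13.638 km; Σ(ρt)_1 = 87.9198; Σ(ρt)_2 = 30.49038 (in km·g/cm³).
e = (31.74 − 13.638) − (87.9198 − 30.49038) / 3.31 = 0.752 km.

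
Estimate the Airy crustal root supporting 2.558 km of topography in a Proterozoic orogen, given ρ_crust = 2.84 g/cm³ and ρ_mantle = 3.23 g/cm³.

18.6 km

For local isostatic compensation: the weight of the topography is balanced by the buoyancy of the root, ρ_c h = (ρ_m − ρ_c) r.
r = h · ρ_c / (ρ_m − ρ_c) = 2.558 km × 2.84 / (3.23 − 2.84) = 18.6 km.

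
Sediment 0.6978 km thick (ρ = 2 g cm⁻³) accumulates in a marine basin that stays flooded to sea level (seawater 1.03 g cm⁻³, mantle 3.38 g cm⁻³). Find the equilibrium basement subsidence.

0.288 km

Submarine loading: the sediment displaces seawater, and the subsidence is in turn flooded, so s (ρ_m − ρ_w) = t (ρ_sed − ρ_w).
s = 0.6978 km × (2 − 1.03) / (3.38 − 1.03) = 0.288 km.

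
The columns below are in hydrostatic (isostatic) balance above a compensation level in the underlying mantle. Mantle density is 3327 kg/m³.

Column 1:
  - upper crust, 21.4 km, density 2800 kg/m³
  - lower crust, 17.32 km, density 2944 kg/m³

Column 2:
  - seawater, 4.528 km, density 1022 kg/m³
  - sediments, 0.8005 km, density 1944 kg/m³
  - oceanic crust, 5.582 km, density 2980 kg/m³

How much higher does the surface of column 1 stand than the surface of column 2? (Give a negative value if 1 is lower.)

1.33 km

For any compensation level in the mantle, the mantle terms cancel and isostasy reduces to e = (Σt_1 − Σt_2) − (Σ(ρt)_1 − Σ(ρt)_2) / ρ_m.
Σt_1 = 38.72 km; Σt_2 = 10.9105 km; Σ(ρt)_1 = 110910.08; Σ(ρt)_2 = 22818.148 (in km·kg/m³).
e = (38.72 − 10.9105) − (110910.08 − 22818.148) / 3327 = 1.33 km.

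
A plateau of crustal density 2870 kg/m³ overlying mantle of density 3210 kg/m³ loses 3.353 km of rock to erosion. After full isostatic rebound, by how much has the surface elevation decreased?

Rebound u = e ρ_c/ρ_m = 3.353 km × 2870/3210 = 2.998 km.
Net surface drop = e − u = 3.353 km − 2.998 km = e (ρ_m − ρ_c)/ρ_m = 0.355 km.

0.355 km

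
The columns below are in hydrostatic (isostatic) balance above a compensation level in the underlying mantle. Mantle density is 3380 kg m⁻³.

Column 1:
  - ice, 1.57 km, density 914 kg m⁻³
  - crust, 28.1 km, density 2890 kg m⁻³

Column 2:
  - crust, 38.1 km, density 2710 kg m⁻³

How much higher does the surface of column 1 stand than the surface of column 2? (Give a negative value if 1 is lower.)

For any compensation level in the mantle, the mantle terms cancel and isostasy reduces to e = (Σt_1 − Σt_2) − (Σ(ρt)_1 − Σ(ρt)_2) / ρ_m.
Σt_1 = 29.67 km; Σt_2 = 38.1 km; Σ(ρt)_1 = 82643.98; Σ(ρt)_2 = 103251 (in km·kg m⁻³).
e = (29.67 − 38.1) − (82643.98 − 103251) / 3380 = −2.33 km.

−2.33 km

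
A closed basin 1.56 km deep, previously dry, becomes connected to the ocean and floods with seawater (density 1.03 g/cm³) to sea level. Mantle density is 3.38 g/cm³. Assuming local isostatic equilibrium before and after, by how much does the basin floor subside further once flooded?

0.684 km

After flooding the water column is d + s deep. Its weight must equal the weight of mantle displaced by the extra subsidence s: (d + s) ρ_w = s ρ_m.
s = d ρ_w / (ρ_m − ρ_w) = 1.56 km × 1.03/(3.38 − 1.03) = 0.684 km.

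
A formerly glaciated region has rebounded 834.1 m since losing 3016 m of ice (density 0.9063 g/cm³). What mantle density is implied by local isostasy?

3.28 g/cm³

ρ_m = ρ_ice t / u = 0.9063 × 3016 m/834.1 m = 3.28 g/cm³.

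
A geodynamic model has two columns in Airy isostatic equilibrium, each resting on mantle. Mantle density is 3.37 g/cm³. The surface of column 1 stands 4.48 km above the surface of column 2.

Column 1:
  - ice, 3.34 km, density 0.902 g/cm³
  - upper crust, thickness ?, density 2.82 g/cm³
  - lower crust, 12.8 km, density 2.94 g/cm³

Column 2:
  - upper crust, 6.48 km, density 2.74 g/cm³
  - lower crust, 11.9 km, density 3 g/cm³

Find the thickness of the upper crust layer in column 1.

17.9 km

Take the compensation level at the base of the deeper column (depth z_c below the surface of column 1) and equate Σ ρ_i t_i down to z_c; mantle fills any gap and the z_c terms cancel.
Column 1: 3.34×0.902 + x×2.82 + 12.8×2.94 + (z_c − 16.14 − x)×3.37
Column 2: 4.48×0 + 6.48×2.74 + 11.9×3 + (z_c − 4.48 − 18.38)×3.37
The z_c×3.37 term appears on both sides and cancels. Collect the known terms of each column as K = Σ(ρt)_known − 3.37 × (depth of known layers): K_1 = 40.64468 − 3.37×16.14 = −13.74712; K_2 = 53.4552 − 3.37×(4.48 + 18.38) = −23.583.
Balance: K_1 − x×(3.37 − 2.82) = K_2, so x = (K_1 − K_2)/(3.37 − 2.82) = 9.83588/0.55 = 17.9 km.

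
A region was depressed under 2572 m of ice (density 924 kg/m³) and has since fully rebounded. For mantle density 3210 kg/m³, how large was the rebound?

740 m

Removing the load lets mantle flow back in; uplift u satisfies ρ_ice t = ρ_m u.
u = t ρ_ice/ρ_m = 2572 m × 924/3210 = 740 m.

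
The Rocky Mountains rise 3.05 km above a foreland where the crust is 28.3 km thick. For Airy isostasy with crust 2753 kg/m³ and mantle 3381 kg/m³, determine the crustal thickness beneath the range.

Root depth r = h ρ_c / (ρ_m − ρ_c) = 3.05 km × 2753 / 628 = 13.37 km.
Total thickness = T + h + r = 28.3 km + 3.05 km + 13.37 km = 44.7 km.

44.7 km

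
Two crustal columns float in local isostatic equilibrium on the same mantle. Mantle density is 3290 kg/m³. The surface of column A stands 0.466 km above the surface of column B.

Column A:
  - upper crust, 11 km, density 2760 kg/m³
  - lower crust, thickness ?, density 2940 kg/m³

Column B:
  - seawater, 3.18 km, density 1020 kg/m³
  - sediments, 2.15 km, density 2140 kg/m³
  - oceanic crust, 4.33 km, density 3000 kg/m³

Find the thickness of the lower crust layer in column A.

19 km

Take the compensation level at the base of the deeper column (depth z_c below the surface of column A) and equate Σ ρ_i t_i down to z_c; mantle fills any gap and the z_c terms cancel.
Column A: 11×2760 + x×2940 + (z_c − 11 − x)×3290
Column B: 0.466×0 + 3.18×1020 + 2.15×2140 + 4.33×3000 + (z_c − 0.466 − 9.66)×3290
The z_c×3290 term appears on both sides and cancels. Collect the known terms of each column as K = Σ(ρt)_known − 3290 × (depth of known layers): K_A = 30360 − 3290×11 = −5830; K_B = 20834.6 − 3290×(0.466 + 9.66) = −12479.94.
Balance: K_A − x×(3290 − 2940) = K_B, so x = (K_A − K_B)/(3290 − 2940) = 6649.94/350 = 19 km.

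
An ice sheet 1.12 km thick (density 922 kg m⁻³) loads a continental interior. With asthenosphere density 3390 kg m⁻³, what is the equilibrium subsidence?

0.305 km

Isostatic balance requires: the ice load ρ_ice t is balanced by mantle displaced below, ρ_m s.
s = t ρ_ice / ρ_m = 1.12 km × 922/3390 = 0.305 km.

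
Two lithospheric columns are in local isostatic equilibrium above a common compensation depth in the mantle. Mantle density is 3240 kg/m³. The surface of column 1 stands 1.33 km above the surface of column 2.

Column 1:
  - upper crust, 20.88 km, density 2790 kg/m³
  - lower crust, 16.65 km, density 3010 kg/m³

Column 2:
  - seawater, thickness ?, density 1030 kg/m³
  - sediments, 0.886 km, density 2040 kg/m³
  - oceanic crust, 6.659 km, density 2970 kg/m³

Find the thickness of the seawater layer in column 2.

Take the compensation level at the base of the deeper column (depth z_c below the surface of column 1) and equate Σ ρ_i t_i down to z_c; mantle fills any gap and the z_c terms cancel.
Column 1: 20.88×2790 + 16.65×3010 + (z_c − 37.53)×3240
Column 2: 1.33×0 + x×1030 + 0.886×2040 + 6.659×2970 + (z_c − 1.33 − 7.545 − x)×3240
The z_c×3240 term appears on both sides and cancels. Collect the known terms of each column as K = Σ(ρt)_known − 3240 × (depth of known layers): K_1 = 108371.7 − 3240×37.53 = −13225.5; K_2 = 21584.67 − 3240×(1.33 + 7.545) = −7170.33.
Balance: K_1 = K_2 − x×(3240 − 1030), so x = (K_2 − K_1)/(3240 − 1030) = 6055.17/2210 = 2.74 km.

2.74 km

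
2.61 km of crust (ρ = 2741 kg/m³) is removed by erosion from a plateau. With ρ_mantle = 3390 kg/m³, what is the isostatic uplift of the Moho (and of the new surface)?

Unloading: uplift u = e ρ_c/ρ_m = 2.61 km × 2741/3390 = 2.11 km.

2.11 km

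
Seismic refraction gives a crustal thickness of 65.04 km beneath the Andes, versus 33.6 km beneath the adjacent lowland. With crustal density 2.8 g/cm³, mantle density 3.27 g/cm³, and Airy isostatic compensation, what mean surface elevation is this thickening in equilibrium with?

Excess crust Δ = 65.04 km − 33.6 km = 31.44 km, split between elevation h and root r with h + r = Δ.
Airy balance ρ_c h = (ρ_m − ρ_c) r gives r = h ρ_c/(ρ_m − ρ_c), so h (1 + ρ_c/(ρ_m − ρ_c)) = Δ, i.e. h = Δ (ρ_m − ρ_c)/ρ_m.
h = 31.44 km × 0.47/3.27 = 4.52 km.

4.52 km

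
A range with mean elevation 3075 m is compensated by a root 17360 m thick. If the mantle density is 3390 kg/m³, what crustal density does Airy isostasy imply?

ρ_c h = (ρ_m − ρ_c) r → ρ_c (h + r) = ρ_m r → ρ_c = ρ_m r / (h + r).
ρ_c = 3390 × 17360 m / (3075 m + 17360 m) = 2880 kg/m³.

2880 kg/m³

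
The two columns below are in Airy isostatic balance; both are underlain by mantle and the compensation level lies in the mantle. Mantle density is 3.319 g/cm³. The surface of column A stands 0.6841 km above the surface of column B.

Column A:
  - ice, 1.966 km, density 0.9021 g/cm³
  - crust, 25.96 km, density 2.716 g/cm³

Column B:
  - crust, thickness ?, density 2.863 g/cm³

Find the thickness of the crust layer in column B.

39.8 km

Take the compensation level at the base of the deeper column (depth z_c below the surface of column A) and equate Σ ρ_i t_i down to z_c; mantle fills any gap and the z_c terms cancel.
Column A: 1.966×0.9021 + 25.96×2.716 + (z_c − 27.926)×3.319
Column B: 0.6841×0 + x×2.863 + (z_c − 0.6841 − 0 − x)×3.319
The z_c×3.319 term appears on both sides and cancels. Collect the known terms of each column as K = Σ(ρt)_known − 3.319 × (depth of known layers): K_A = 72.2808886 − 3.319×27.926 = −20.4055054; K_B = 0 − 3.319×(0.6841 + 0) = −2.2705279.
Balance: K_A = K_B − x×(3.319 − 2.863), so x = (K_B − K_A)/(3.319 − 2.863) = 18.135/0.456 = 39.8 km.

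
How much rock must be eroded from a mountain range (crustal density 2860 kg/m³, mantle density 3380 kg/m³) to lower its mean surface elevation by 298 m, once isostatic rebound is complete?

Net drop Δ = e − u = e − e ρ_c/ρ_m = e (ρ_m − ρ_c)/ρ_m.
e = Δ ρ_m/(ρ_m − ρ_c) = 298 m × 3380/520 = 1940 m.

1940 m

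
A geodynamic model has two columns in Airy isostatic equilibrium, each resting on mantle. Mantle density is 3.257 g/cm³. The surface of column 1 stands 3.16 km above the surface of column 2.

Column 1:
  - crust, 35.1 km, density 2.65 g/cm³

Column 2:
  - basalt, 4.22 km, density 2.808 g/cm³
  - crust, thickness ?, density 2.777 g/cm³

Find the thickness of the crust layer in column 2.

19 km

Take the compensation level at the base of the deeper column (depth z_c below the surface of column 1) and equate Σ ρ_i t_i down to z_c; mantle fills any gap and the z_c terms cancel.
Column 1: 35.1×2.65 + (z_c − 35.1)×3.257
Column 2: 3.16×0 + 4.22×2.808 + x×2.777 + (z_c − 3.16 − 4.22 − x)×3.257
The z_c×3.257 term appears on both sides and cancels. Collect the known terms of each column as K = Σ(ρt)_known − 3.257 × (depth of known layers): K_1 = 93.015 − 3.257×35.1 = −21.3057; K_2 = 11.84976 − 3.257×(3.16 + 4.22) = −12.1869.
Balance: K_1 = K_2 − x×(3.257 − 2.777), so x = (K_2 − K_1)/(3.257 − 2.777) = 9.1188/0.48 = 19 km.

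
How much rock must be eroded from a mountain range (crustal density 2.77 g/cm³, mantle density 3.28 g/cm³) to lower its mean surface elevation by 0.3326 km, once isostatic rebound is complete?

2.14 km

Net drop Δ = e − u = e − e ρ_c/ρ_m = e (ρ_m − ρ_c)/ρ_m.
e = Δ ρ_m/(ρ_m − ρ_c) = 0.3326 km × 3.28/0.51 = 2.14 km.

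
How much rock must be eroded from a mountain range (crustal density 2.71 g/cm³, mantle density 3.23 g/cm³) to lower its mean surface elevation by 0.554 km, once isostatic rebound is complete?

3.44 km

Net drop Δ = e − u = e − e ρ_c/ρ_m = e (ρ_m − ρ_c)/ρ_m.
e = Δ ρ_m/(ρ_m − ρ_c) = 0.554 km × 3.23/0.52 = 3.44 km.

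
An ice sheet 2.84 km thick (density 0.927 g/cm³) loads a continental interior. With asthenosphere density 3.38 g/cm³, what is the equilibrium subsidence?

0.779 km

Equating mass per unit area of the two columns: the ice load ρ_ice t is balanced by mantle displaced below, ρ_m s.
s = t ρ_ice / ρ_m = 2.84 km × 0.927/3.38 = 0.779 km.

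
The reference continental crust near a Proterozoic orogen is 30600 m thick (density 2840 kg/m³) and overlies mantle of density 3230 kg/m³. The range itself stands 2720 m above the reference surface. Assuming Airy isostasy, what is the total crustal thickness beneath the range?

Root depth r = h ρ_c / (ρ_m − ρ_c) = 2720 m × 2840 / 390 = 19810 m.
Total thickness = T + h + r = 30600 m + 2720 m + 19810 m = 53100 m.

53100 m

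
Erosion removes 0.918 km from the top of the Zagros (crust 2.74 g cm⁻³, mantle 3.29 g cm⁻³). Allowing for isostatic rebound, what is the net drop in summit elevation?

Rebound u = e ρ_c/ρ_m = 0.918 km × 2.74/3.29 = 0.7645 km.
Net surface drop = e − u = 0.918 km − 0.7645 km = e (ρ_m − ρ_c)/ρ_m = 0.153 km.

0.153 km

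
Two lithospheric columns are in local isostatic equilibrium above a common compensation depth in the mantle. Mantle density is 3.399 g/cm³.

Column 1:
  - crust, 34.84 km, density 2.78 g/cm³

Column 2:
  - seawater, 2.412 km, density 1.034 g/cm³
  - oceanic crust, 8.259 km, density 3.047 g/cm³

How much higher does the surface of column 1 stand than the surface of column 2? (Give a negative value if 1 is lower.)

3.81 km

For any compensation level in the mantle, the mantle terms cancel and isostasy reduces to e = (Σt_1 − Σt_2) − (Σ(ρt)_1 − Σ(ρt)_2) / ρ_m.
Σt_1 = 34.84 km; Σt_2 = 10.671 km; Σ(ρt)_1 = 96.8552; Σ(ρt)_2 = 27.659181 (in km·g/cm³).
e = (34.84 − 10.671) − (96.8552 − 27.659181) / 3.399 = 3.81 km.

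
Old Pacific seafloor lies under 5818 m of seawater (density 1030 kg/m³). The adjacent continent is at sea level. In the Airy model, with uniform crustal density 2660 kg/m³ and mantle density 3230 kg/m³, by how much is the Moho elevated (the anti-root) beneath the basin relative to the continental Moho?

16600 m

For local isostatic compensation: replacing crust with seawater at the top is compensated by replacing crust with mantle at the base: d (ρ_c − ρ_w) = a (ρ_m − ρ_c).
a = d (ρ_c − ρ_w)/(ρ_m − ρ_c) = 5818 m × 1630/570 = 16600 m.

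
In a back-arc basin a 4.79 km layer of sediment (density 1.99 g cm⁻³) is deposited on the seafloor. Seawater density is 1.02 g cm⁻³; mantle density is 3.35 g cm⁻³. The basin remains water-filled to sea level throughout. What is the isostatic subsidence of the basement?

1.99 km

Submarine loading: the sediment displaces seawater, and the subsidence is in turn flooded, so s (ρ_m − ρ_w) = t (ρ_sed − ρ_w).
s = 4.79 km × (1.99 − 1.02) / (3.35 − 1.02) = 1.99 km.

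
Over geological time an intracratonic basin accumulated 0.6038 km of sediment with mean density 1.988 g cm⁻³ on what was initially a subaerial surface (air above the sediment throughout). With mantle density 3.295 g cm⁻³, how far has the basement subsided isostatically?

0.364 km

Subaerial load: s = t ρ_sed / ρ_m = 0.6038 km × 1.988/3.295 = 0.364 km.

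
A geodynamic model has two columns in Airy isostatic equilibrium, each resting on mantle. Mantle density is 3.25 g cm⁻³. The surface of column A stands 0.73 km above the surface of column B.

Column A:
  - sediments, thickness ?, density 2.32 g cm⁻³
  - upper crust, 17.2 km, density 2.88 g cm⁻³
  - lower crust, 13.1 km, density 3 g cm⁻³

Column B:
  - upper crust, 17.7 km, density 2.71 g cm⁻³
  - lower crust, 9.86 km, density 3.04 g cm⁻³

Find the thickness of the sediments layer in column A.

4.69 km

Take the compensation level at the base of the deeper column (depth z_c below the surface of column A) and equate Σ ρ_i t_i down to z_c; mantle fills any gap and the z_c terms cancel.
Column A: x×2.32 + 17.2×2.88 + 13.1×3 + (z_c − 30.3 − x)×3.25
Column B: 0.73×0 + 17.7×2.71 + 9.86×3.04 + (z_c − 0.73 − 27.56)×3.25
The z_c×3.25 term appears on both sides and cancels. Collect the known terms of each column as K = Σ(ρt)_known − 3.25 × (depth of known layers): K_A = 88.836 − 3.25×30.3 = −9.639; K_B = 77.9414 − 3.25×(0.73 + 27.56) = −14.0011.
Balance: K_A − x×(3.25 − 2.32) = K_B, so x = (K_A − K_B)/(3.25 − 2.32) = 4.3621/0.93 = 4.69 km.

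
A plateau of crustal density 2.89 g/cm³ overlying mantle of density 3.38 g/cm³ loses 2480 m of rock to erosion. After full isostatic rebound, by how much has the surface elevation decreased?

360 m

Rebound u = e ρ_c/ρ_m = 2480 m × 2.89/3.38 = 2120 m.
Net surface drop = e − u = 2480 m − 2120 m = e (ρ_m − ρ_c)/ρ_m = 360 m.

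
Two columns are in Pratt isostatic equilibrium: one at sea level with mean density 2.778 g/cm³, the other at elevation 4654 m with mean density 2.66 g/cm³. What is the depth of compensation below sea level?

105000 m

ρ_ref D = ρ (D + h) → D (ρ_ref − ρ) = ρ h.
D = ρ h/(ρ_ref − ρ) = 2.66 × 4654 m/(2.778 − 2.66) = 105000 m.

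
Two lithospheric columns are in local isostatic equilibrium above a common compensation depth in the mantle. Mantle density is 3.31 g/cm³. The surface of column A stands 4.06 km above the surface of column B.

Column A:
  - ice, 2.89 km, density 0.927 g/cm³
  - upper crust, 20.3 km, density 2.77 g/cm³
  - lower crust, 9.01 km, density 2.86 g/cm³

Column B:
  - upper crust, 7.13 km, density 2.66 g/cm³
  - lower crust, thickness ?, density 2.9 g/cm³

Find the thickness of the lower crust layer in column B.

9.34 km

Take the compensation level at the base of the deeper column (depth z_c below the surface of column A) and equate Σ ρ_i t_i down to z_c; mantle fills any gap and the z_c terms cancel.
Column A: 2.89×0.927 + 20.3×2.77 + 9.01×2.86 + (z_c − 32.2)×3.31
Column B: 4.06×0 + 7.13×2.66 + x×2.9 + (z_c − 4.06 − 7.13 − x)×3.31
The z_c×3.31 term appears on both sides and cancels. Collect the known terms of each column as K = Σ(ρt)_known − 3.31 × (depth of known layers): K_A = 84.67863 − 3.31×32.2 = −21.90337; K_B = 18.9658 − 3.31×(4.06 + 7.13) = −18.0731.
Balance: K_A = K_B − x×(3.31 − 2.9), so x = (K_B − K_A)/(3.31 − 2.9) = 3.83027/0.41 = 9.34 km.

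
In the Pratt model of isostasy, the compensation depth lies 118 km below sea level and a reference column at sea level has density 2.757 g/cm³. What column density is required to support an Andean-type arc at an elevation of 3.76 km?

Pratt balance: ρ_ref D = ρ (D + h).
ρ = ρ_ref D/(D + h) = 2.757 × 118 km/(118 km + 3.76 km) = 2.67 g/cm³.

2.67 g/cm³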